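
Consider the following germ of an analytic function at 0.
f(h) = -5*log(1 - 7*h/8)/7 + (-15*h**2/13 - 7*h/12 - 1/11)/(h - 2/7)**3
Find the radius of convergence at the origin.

The radius of convergence is 2/7.

Denominator factor (h - 2/7)^3: pole of order 3 at 2/7, modulus 2/7.
Branch term (-5/7)*log(1 - h/(8/7)): its argument vanishes at h = 8/7, a logarithmic branch point, modulus 8/7.
The radius of convergence is the smallest modulus among the singular points: 2/7.


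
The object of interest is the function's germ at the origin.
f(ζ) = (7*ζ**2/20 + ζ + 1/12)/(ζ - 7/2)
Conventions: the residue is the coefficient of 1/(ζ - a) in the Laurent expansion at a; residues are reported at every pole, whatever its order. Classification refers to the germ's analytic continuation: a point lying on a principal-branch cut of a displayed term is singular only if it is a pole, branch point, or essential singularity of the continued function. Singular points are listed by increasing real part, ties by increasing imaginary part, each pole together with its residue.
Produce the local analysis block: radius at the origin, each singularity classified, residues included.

Denominator factor (ζ - 7/2): pole of order 1 at 7/2, modulus 7/2.
The radius of convergence is the smallest modulus among the singular points: 7/2.
At the order-1 pole 7/2 set g(ζ) = (ζ - (7/2))*f(ζ) = 7*ζ**2/20 + ζ + 1/12.
Simple pole: residue = g(a) at a = 7/2, which is 1889/240.

Radius of convergence at 0: 7/2.
At 7/2: a pole of order 1; residue 1889/240.


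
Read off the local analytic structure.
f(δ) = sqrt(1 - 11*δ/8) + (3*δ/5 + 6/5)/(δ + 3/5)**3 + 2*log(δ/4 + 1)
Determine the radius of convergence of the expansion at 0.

The radius of convergence is 3/5.

Denominator factor (δ + 3/5)^3: pole of order 3 at -3/5, modulus 3/5.
Branch term (2)*log(1 - δ/(-4)): its argument vanishes at δ = -4, a logarithmic branch point, modulus 4.
Branch term (1)*sqrt(1 - δ/(8/11)): its argument vanishes at δ = 8/11, a square-root branch point, modulus 8/11.
The radius of convergence is the smallest modulus among the singular points: 3/5.


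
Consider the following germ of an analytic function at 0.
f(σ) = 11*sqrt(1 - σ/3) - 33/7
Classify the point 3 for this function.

The point is an algebraic (square-root) branch point.

The term (11)*sqrt(1 - σ/(3)) has argument 1 - 3/(3) = 0 at 3: a square-root (algebraic, two-sheeted) branch point; the remaining terms are analytic or single-valued there.


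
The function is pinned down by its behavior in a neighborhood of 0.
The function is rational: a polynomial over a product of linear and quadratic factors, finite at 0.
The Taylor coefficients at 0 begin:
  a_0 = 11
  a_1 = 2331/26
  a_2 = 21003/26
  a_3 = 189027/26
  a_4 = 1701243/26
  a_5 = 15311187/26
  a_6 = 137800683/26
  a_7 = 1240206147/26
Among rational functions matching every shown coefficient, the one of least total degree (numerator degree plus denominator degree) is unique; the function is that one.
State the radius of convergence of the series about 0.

The radius of convergence is 1/9.

No rational of total degree below 3 reproduces all 8 coefficients; solving the [2/1] Pade equations on them gives f(d) = (-4*d**2/39 + 27*d/26 - 11/9)/(d - 1/9), whose expansion matches every shown term.
Denominator factor (d - 1/9): pole of order 1 at 1/9, modulus 1/9.
The radius of convergence is the smallest modulus among the singular points: 1/9.


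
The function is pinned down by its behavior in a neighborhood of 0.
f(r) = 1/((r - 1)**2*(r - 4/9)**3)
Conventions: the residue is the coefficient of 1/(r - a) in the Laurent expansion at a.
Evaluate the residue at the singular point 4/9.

At the order-3 pole 4/9 set g(r) = (r - (4/9))^3*f(r) = (r - 1)**(-2).
Order-3 pole: residue = g''(a)/2; g''(4/9) = 39366/625, so the residue is 19683/625.

The residue is 19683/625.


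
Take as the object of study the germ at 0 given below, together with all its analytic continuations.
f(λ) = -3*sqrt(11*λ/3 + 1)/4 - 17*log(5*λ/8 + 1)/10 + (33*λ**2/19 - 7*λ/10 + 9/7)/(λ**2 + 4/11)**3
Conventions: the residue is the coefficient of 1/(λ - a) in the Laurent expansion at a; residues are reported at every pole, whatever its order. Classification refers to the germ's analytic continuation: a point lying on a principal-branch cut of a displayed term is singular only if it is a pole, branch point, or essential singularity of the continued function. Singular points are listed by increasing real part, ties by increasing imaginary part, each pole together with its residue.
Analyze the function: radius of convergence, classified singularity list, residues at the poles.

Radius of convergence at 0: 3/11.
At -8/5: a logarithmic branch point.
At -3/11: an algebraic (square-root) branch point.
At -((2/11)*sqrt(11))*i: a pole of order 3; residue ((72237/68096)*sqrt(11))*i.
At ((2/11)*sqrt(11))*i: a pole of order 3; residue -((72237/68096)*sqrt(11))*i.

Denominator factor (λ**2 + 4/11)^3: discriminant -16/11, complex-conjugate roots ((2/11)*sqrt(11))*i and -((2/11)*sqrt(11))*i; poles of order 3, moduli (2/11)*sqrt(11) and (2/11)*sqrt(11).
Branch term (-17/10)*log(1 - λ/(-8/5)): its argument vanishes at λ = -8/5, a logarithmic branch point, modulus 8/5.
Branch term (-3/4)*sqrt(1 - λ/(-3/11)): its argument vanishes at λ = -3/11, a square-root branch point, modulus 3/11.
The radius of convergence is the smallest modulus among the singular points: 3/11.
The branch terms are analytic at -((2/11)*sqrt(11))*i and contribute nothing to the residue; only the rational part matters.
The factor λ**2 + 4/11 splits as (λ - a)(λ - a') with a = -((2/11)*sqrt(11))*i, a' = ((2/11)*sqrt(11))*i. At the order-3 pole a set g(λ) = (λ - a)^3*(rational part) = [33*λ**2/19 - 7*λ/10 + 9/7] / (λ - a')^3.
Order-3 pole: residue = g''(a)/2; g''(-((2/11)*sqrt(11))*i) = ((72237/34048)*sqrt(11))*i, so the residue is ((72237/68096)*sqrt(11))*i.
The branch terms are analytic at ((2/11)*sqrt(11))*i and contribute nothing to the residue; only the rational part matters.
The factor λ**2 + 4/11 splits as (λ - a)(λ - a') with a = ((2/11)*sqrt(11))*i, a' = -((2/11)*sqrt(11))*i. At the order-3 pole a set g(λ) = (λ - a)^3*(rational part) = [33*λ**2/19 - 7*λ/10 + 9/7] / (λ - a')^3.
Order-3 pole: residue = g''(a)/2; g''(((2/11)*sqrt(11))*i) = -((72237/34048)*sqrt(11))*i, so the residue is -((72237/68096)*sqrt(11))*i.
List the singular points by increasing real part (a conjugate pair: the negative imaginary part first).


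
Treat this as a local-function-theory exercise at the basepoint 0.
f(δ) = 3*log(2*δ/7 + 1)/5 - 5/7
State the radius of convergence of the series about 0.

The radius of convergence is 7/2.

Branch term (3/5)*log(1 - δ/(-7/2)): its argument vanishes at δ = -7/2, a logarithmic branch point, modulus 7/2.
The radius of convergence is the smallest modulus among the singular points: 7/2.


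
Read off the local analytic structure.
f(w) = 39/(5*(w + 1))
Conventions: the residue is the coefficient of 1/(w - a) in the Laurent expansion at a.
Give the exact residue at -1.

At the order-1 pole -1 set g(w) = (w - (-1))*f(w) = 39/5.
Simple pole: residue = g(a) at a = -1, which is 39/5.

The residue is 39/5.


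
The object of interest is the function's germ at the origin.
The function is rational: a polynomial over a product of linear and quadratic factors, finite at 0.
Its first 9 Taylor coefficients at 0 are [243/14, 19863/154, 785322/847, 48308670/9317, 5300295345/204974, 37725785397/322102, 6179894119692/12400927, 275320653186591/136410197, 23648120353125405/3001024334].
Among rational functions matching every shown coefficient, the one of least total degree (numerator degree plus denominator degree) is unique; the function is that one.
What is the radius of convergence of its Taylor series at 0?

The radius of convergence is 1/3.

No rational of total degree below 7 reproduces all 9 coefficients; solving the [2/5] Pade equations on them gives f(n) = (13*n**2/6 - 5*n/18 + 3/14)/((n - 1/3)**3*(n**2 - n/11 - 1/3)), whose expansion matches every shown term.
Denominator factor (n - 1/3)^3: pole of order 3 at 1/3, modulus 1/3.
Denominator factor (n**2 - n/11 - 1/3): discriminant 487/363, real irrational roots 1/22 + (1/66)*sqrt(1461) and 1/22 - (1/66)*sqrt(1461); poles of order 1, moduli 1/22 + (1/66)*sqrt(1461) and -1/22 + (1/66)*sqrt(1461).
The radius of convergence is the smallest modulus among the singular points: 1/3.


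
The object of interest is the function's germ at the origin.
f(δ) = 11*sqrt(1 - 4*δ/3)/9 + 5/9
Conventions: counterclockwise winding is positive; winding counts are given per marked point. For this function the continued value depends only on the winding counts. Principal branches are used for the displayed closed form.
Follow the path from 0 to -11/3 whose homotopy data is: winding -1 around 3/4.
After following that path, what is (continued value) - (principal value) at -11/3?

Continued minus principal equals -(22/27)*sqrt(53).

The rational part is single-valued and drops out of the difference; each branch term changes only by its own monodromy.
(11/9)*sqrt(1 - δ/(3/4)): winding -1 is odd, the square root flips sign, contributing -2*(11/9)*sqrt(1 - (-11/3)/(3/4)) = -2*(11/9)*sqrt(53/9) = -(22/27)*sqrt(53).
Summing the contributions at δ = -11/3 gives -(22/27)*sqrt(53).


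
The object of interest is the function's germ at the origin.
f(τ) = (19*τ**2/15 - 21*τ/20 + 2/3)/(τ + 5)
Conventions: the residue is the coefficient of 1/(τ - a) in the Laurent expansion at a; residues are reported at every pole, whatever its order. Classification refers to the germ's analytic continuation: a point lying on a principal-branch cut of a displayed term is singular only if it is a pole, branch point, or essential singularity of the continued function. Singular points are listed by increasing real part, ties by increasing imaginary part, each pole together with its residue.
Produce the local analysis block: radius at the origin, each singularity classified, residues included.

Radius of convergence at 0: 5.
At -5: a pole of order 1; residue 451/12.

Denominator factor (τ + 5): pole of order 1 at -5, modulus 5.
The radius of convergence is the smallest modulus among the singular points: 5.
At the order-1 pole -5 set g(τ) = (τ - (-5))*f(τ) = 19*τ**2/15 - 21*τ/20 + 2/3.
Simple pole: residue = g(a) at a = -5, which is 451/12.


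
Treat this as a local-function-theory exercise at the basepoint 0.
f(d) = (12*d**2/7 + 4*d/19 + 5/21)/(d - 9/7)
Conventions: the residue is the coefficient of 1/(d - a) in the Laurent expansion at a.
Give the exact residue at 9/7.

At the order-1 pole 9/7 set g(d) = (d - (9/7))*f(d) = 12*d**2/7 + 4*d/19 + 5/21.
Simple pole: residue = g(a) at a = 9/7, which is 65351/19551.

The residue is 65351/19551.


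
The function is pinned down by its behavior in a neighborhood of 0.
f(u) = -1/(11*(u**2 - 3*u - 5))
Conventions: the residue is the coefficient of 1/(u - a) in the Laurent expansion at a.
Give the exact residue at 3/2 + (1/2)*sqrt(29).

The factor u**2 - 3*u - 5 splits as (u - a)(u - a') with a = 3/2 + (1/2)*sqrt(29), a' = 3/2 - (1/2)*sqrt(29). At the order-1 pole a set g(u) = (u - a)*f(u) = [-1/11] / (u - a').
Simple pole: residue = g(a) at a = 3/2 + (1/2)*sqrt(29), which is -(1/319)*sqrt(29).

The residue is -(1/319)*sqrt(29).


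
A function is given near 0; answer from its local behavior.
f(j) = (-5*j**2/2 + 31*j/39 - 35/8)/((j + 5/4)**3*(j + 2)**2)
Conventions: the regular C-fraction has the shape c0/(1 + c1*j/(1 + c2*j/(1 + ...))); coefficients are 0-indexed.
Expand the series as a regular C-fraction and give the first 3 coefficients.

The regular C-fraction coefficients are [-14/25, 4889/1365, -34650841/26693940].

Taylor coefficients (expand at 0): a_0 = -14/25, a_1 = 9778/4875, a_2 = -223291/48750.
c0 = a_0 = -14/25. Peel one level at a time: if S = 1 + c*j/S' with S'(0) = 1, then c is the j-coefficient of S and S' = c*j/(S - 1).
S_1 = c0/f = 1 + (4889/1365)*j + (34650841/7452900)*j^2 + ...; c1 = 4889/1365.
S_2 = c1*j/(S_1 - 1) = 1 + (-34650841/26693940)*j + ...; c2 = -34650841/26693940.


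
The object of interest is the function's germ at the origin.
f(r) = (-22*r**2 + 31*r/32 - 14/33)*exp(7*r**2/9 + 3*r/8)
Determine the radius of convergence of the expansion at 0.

The radius of convergence is infinite.

The factor exp(7*r**2/9 + 3*r/8) is entire and contributes no finite singular point.
The polynomial part has no poles.
No finite singular points: the Taylor series at 0 converges everywhere.


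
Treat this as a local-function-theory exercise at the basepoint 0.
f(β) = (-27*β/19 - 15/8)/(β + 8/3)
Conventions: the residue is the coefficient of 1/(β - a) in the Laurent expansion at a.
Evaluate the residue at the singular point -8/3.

The residue is 291/152.

At the order-1 pole -8/3 set g(β) = (β - (-8/3))*f(β) = -27*β/19 - 15/8.
Simple pole: residue = g(a) at a = -8/3, which is 291/152.


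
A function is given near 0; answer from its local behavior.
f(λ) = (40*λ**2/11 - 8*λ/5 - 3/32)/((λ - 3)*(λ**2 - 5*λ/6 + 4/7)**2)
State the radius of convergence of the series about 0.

The radius of convergence is (2/7)*sqrt(7).

Denominator factor (λ**2 - 5*λ/6 + 4/7)^2: discriminant -401/252, complex-conjugate roots (5/12) + ((1/84)*sqrt(2807))*i and (5/12) - ((1/84)*sqrt(2807))*i; poles of order 2, moduli (2/7)*sqrt(7) and (2/7)*sqrt(7).
Denominator factor (λ - 3): pole of order 1 at 3, modulus 3.
The radius of convergence is the smallest modulus among the singular points: (2/7)*sqrt(7).


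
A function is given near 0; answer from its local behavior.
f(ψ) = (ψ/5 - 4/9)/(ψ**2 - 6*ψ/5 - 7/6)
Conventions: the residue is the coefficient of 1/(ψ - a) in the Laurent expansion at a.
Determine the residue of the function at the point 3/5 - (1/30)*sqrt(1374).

The residue is 1/10 + (73/20610)*sqrt(1374).

The factor ψ**2 - 6*ψ/5 - 7/6 splits as (ψ - a)(ψ - a') with a = 3/5 - (1/30)*sqrt(1374), a' = 3/5 + (1/30)*sqrt(1374). At the order-1 pole a set g(ψ) = (ψ - a)*f(ψ) = [ψ/5 - 4/9] / (ψ - a').
Simple pole: residue = g(a) at a = 3/5 - (1/30)*sqrt(1374), which is 1/10 + (73/20610)*sqrt(1374).


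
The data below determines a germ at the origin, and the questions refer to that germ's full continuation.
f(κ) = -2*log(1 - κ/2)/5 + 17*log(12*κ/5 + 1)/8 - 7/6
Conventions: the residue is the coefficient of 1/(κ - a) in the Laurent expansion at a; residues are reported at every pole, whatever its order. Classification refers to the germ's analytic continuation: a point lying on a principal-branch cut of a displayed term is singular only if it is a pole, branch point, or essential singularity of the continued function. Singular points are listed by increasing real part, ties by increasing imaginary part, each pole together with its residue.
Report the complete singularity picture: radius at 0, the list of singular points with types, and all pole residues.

Branch term (17/8)*log(1 - κ/(-5/12)): its argument vanishes at κ = -5/12, a logarithmic branch point, modulus 5/12.
Branch term (-2/5)*log(1 - κ/(2)): its argument vanishes at κ = 2, a logarithmic branch point, modulus 2.
The radius of convergence is the smallest modulus among the singular points: 5/12.
List the singular points by increasing real part (a conjugate pair: the negative imaginary part first).

Radius of convergence at 0: 5/12.
At -5/12: a logarithmic branch point.
At 2: a logarithmic branch point.


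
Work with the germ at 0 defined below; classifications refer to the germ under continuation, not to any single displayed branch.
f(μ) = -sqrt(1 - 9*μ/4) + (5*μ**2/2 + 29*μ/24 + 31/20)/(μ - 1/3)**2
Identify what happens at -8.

Denominator factors: μ - 1/3 = -25/3 at μ = -8 — none vanishes.
Branch term sqrt(1 - μ/(4/9)): argument at -8 is 19, nonzero, so -8 is not its branch point (a point on a principal cut is still regular for the continued germ).
So the germ continues analytically to -8.

The point is a regular point.


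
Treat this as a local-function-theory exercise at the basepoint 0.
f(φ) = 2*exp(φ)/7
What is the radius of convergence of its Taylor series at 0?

The factor exp(φ) is entire and contributes no finite singular point.
The polynomial part has no poles.
No finite singular points: the Taylor series at 0 converges everywhere.

The radius of convergence is infinite.


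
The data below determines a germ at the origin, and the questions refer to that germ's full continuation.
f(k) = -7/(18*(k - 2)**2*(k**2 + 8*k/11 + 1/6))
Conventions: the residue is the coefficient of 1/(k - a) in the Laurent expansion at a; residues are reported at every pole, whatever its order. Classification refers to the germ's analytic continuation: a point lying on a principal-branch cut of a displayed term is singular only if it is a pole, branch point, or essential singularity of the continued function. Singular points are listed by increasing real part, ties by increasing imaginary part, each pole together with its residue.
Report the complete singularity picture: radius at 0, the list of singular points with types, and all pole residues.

Radius of convergence at 0: (1/6)*sqrt(6).
At (-4/11) - ((5/66)*sqrt(6))*i: a pole of order 1; residue (-572/19663) - ((44341/589890)*sqrt(6))*i.
At (-4/11) + ((5/66)*sqrt(6))*i: a pole of order 1; residue (-572/19663) + ((44341/589890)*sqrt(6))*i.
At 2: a pole of order 2; residue 1144/19663.


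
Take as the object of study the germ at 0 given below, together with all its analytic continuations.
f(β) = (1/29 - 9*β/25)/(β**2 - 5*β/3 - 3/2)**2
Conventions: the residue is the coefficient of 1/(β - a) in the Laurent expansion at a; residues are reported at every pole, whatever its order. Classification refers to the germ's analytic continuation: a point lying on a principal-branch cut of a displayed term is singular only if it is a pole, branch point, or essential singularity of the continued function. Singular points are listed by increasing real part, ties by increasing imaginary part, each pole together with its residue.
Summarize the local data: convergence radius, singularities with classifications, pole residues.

Radius of convergence at 0: -5/6 + (1/6)*sqrt(79).
At 5/6 - (1/6)*sqrt(79): a pole of order 2; residue -(2079/904945)*sqrt(79).
At 5/6 + (1/6)*sqrt(79): a pole of order 2; residue (2079/904945)*sqrt(79).

Denominator factor (β**2 - 5*β/3 - 3/2)^2: discriminant 79/9, real irrational roots 5/6 + (1/6)*sqrt(79) and 5/6 - (1/6)*sqrt(79); poles of order 2, moduli 5/6 + (1/6)*sqrt(79) and -5/6 + (1/6)*sqrt(79).
The radius of convergence is the smallest modulus among the singular points: -5/6 + (1/6)*sqrt(79).
The factor β**2 - 5*β/3 - 3/2 splits as (β - a)(β - a') with a = 5/6 - (1/6)*sqrt(79), a' = 5/6 + (1/6)*sqrt(79). At the order-2 pole a set g(β) = (β - a)^2*f(β) = [1/29 - 9*β/25] / (β - a')^2.
Order-2 pole: residue = g'(a); g'(5/6 - (1/6)*sqrt(79)) = -(2079/904945)*sqrt(79), so the residue is -(2079/904945)*sqrt(79).
The factor β**2 - 5*β/3 - 3/2 splits as (β - a)(β - a') with a = 5/6 + (1/6)*sqrt(79), a' = 5/6 - (1/6)*sqrt(79). At the order-2 pole a set g(β) = (β - a)^2*f(β) = [1/29 - 9*β/25] / (β - a')^2.
Order-2 pole: residue = g'(a); g'(5/6 + (1/6)*sqrt(79)) = (2079/904945)*sqrt(79), so the residue is (2079/904945)*sqrt(79).
List the singular points by increasing real part (a conjugate pair: the negative imaginary part first).


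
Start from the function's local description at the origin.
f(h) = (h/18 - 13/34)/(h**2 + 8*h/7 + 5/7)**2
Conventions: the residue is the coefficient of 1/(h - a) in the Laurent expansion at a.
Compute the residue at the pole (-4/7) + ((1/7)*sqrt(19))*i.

The residue is ((43463/441864)*sqrt(19))*i.

The factor h**2 + 8*h/7 + 5/7 splits as (h - a)(h - a') with a = (-4/7) + ((1/7)*sqrt(19))*i, a' = (-4/7) - ((1/7)*sqrt(19))*i. At the order-2 pole a set g(h) = (h - a)^2*f(h) = [h/18 - 13/34] / (h - a')^2.
Order-2 pole: residue = g'(a); g'((-4/7) + ((1/7)*sqrt(19))*i) = ((43463/441864)*sqrt(19))*i, so the residue is ((43463/441864)*sqrt(19))*i.


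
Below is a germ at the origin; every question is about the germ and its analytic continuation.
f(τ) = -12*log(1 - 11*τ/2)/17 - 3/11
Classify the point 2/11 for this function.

The point is a logarithmic branch point.

The term (-12/17)*log(1 - τ/(2/11)) has argument 1 - 2/11/(2/11) = 0 at 2/11: a logarithmic (infinitely-sheeted) branch point; the remaining terms are analytic or single-valued there.


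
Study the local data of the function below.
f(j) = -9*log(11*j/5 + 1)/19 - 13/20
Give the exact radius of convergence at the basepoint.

Branch term (-9/19)*log(1 - j/(-5/11)): its argument vanishes at j = -5/11, a logarithmic branch point, modulus 5/11.
The radius of convergence is the smallest modulus among the singular points: 5/11.

The radius of convergence is 5/11.


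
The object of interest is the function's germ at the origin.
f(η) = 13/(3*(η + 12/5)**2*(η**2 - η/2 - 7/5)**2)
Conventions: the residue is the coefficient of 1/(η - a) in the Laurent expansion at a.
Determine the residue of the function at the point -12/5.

At the order-2 pole -12/5 set g(η) = (η - (-12/5))^2*f(η) = 13/(3*(η**2 - η/2 - 7/5)**2).
Order-2 pole: residue = g'(a); g'(-12/5) = 2153125/8056857, so the residue is 2153125/8056857.

The residue is 2153125/8056857.


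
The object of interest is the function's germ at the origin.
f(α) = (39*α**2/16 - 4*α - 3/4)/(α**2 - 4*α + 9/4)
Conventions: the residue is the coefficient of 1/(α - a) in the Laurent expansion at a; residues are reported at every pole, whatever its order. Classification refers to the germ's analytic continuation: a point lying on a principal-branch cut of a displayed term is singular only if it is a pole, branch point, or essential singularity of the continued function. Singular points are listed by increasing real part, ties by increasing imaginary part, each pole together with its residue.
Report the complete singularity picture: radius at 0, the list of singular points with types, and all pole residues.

Radius of convergence at 0: 2 - (1/2)*sqrt(7).
At 2 - (1/2)*sqrt(7): a pole of order 1; residue 23/8 - (337/448)*sqrt(7).
At 2 + (1/2)*sqrt(7): a pole of order 1; residue 23/8 + (337/448)*sqrt(7).

Denominator factor (α**2 - 4*α + 9/4): discriminant 7, real irrational roots 2 + (1/2)*sqrt(7) and 2 - (1/2)*sqrt(7); poles of order 1, moduli 2 + (1/2)*sqrt(7) and 2 - (1/2)*sqrt(7).
The radius of convergence is the smallest modulus among the singular points: 2 - (1/2)*sqrt(7).
The factor α**2 - 4*α + 9/4 splits as (α - a)(α - a') with a = 2 - (1/2)*sqrt(7), a' = 2 + (1/2)*sqrt(7). At the order-1 pole a set g(α) = (α - a)*f(α) = [39*α**2/16 - 4*α - 3/4] / (α - a').
Simple pole: residue = g(a) at a = 2 - (1/2)*sqrt(7), which is 23/8 - (337/448)*sqrt(7).
The factor α**2 - 4*α + 9/4 splits as (α - a)(α - a') with a = 2 + (1/2)*sqrt(7), a' = 2 - (1/2)*sqrt(7). At the order-1 pole a set g(α) = (α - a)*f(α) = [39*α**2/16 - 4*α - 3/4] / (α - a').
Simple pole: residue = g(a) at a = 2 + (1/2)*sqrt(7), which is 23/8 + (337/448)*sqrt(7).
List the singular points by increasing real part (a conjugate pair: the negative imaginary part first).


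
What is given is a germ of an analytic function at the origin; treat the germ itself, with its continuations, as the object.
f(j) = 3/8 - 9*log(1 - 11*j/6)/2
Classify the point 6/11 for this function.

The point is a logarithmic branch point.

The term (-9/2)*log(1 - j/(6/11)) has argument 1 - 6/11/(6/11) = 0 at 6/11: a logarithmic (infinitely-sheeted) branch point; the remaining terms are analytic or single-valued there.


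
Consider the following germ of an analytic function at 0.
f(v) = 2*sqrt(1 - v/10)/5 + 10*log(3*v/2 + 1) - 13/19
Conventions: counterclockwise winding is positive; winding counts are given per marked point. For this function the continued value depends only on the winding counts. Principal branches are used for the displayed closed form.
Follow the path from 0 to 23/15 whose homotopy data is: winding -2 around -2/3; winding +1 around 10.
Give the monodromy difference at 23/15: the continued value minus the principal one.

The rational part is single-valued and drops out of the difference; each branch term changes only by its own monodromy.
(2/5)*sqrt(1 - v/(10)): winding +1 is odd, the square root flips sign, contributing -2*(2/5)*sqrt(1 - (23/15)/(10)) = -2*(2/5)*sqrt(127/150) = -(2/75)*sqrt(762).
(10)*log(1 - v/(-2/3)): each positive loop around -2/3 adds 2*pi*i to the log, so winding -2 contributes (10)*(-2)*2*pi*i = -(40)*pi*i.
Summing the contributions at v = 23/15 gives (-(2/75)*sqrt(762)) - ((40)*pi)*i.

Continued minus principal equals (-(2/75)*sqrt(762)) - ((40)*pi)*i.


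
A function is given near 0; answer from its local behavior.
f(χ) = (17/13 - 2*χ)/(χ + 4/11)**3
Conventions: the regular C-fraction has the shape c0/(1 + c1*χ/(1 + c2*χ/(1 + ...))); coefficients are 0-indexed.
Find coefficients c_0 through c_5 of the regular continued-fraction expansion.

Taylor coefficients (expand at 0): a_0 = 22627/832, a_1 = -885115/3328, a_2 = 10497597/6656, a_3 = -200830597/26624, a_4 = 6811652045/212992, a_5 = -106926107277/851968.
c0 = a_0 = 22627/832. Peel one level at a time: if S = 1 + c*χ/S' with S'(0) = 1, then c is the χ-coefficient of S and S' = c*χ/(S - 1).
S_1 = c0/f = 1 + (665/68)*χ + (174067/4624)*χ^2 + ...; c1 = 665/68.
S_2 = c1*χ/(S_1 - 1) = 1 + (-174067/45220)*χ + (24069683/3537800)*χ^2 + ...; c2 = -174067/45220.
S_3 = c2*χ/(S_2 - 1) = 1 + (409184611/231509110)*χ + (557578403217/484789127824)*χ^2 + ...; c3 = 409184611/231509110.
S_4 = c3*χ/(S_3 - 1) = 1 + (-180257480865/277007438728)*χ + (1982832289515/2532503035456)*χ^2 + ...; c4 = -180257480865/277007438728.
S_5 = c4*χ/(S_4 - 1) = 1 + (1914737/1591384)*χ + ...; c5 = 1914737/1591384.

The regular C-fraction coefficients are [22627/832, 665/68, -174067/45220, 409184611/231509110, -180257480865/277007438728, 1914737/1591384].


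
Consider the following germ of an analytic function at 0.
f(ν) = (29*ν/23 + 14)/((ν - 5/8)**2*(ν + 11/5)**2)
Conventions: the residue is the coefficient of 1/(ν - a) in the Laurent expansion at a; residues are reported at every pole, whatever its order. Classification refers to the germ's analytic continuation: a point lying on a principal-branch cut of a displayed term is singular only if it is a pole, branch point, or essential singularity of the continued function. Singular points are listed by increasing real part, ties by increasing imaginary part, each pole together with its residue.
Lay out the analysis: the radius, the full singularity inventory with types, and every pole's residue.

Radius of convergence at 0: 5/8.
At -11/5: a pole of order 2; residue 38292800/33186631.
At 5/8: a pole of order 2; residue -38292800/33186631.

Denominator factor (ν - 5/8)^2: pole of order 2 at 5/8, modulus 5/8.
Denominator factor (ν + 11/5)^2: pole of order 2 at -11/5, modulus 11/5.
The radius of convergence is the smallest modulus among the singular points: 5/8.
At the order-2 pole -11/5 set g(ν) = (ν - (-11/5))^2*f(ν) = (29*ν/23 + 14)/(ν - 5/8)**2.
Order-2 pole: residue = g'(a); g'(-11/5) = 38292800/33186631, so the residue is 38292800/33186631.
At the order-2 pole 5/8 set g(ν) = (ν - (5/8))^2*f(ν) = (29*ν/23 + 14)/(ν + 11/5)**2.
Order-2 pole: residue = g'(a); g'(5/8) = -38292800/33186631, so the residue is -38292800/33186631.
List the singular points by increasing real part (a conjugate pair: the negative imaginary part first).


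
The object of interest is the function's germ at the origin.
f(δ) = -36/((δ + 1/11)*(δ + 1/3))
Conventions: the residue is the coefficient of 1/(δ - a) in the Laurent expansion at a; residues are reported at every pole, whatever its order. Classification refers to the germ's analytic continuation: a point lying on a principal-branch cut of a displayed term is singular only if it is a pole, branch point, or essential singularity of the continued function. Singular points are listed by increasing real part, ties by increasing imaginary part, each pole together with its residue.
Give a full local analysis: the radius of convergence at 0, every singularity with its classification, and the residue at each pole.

Radius of convergence at 0: 1/11.
At -1/3: a pole of order 1; residue 297/2.
At -1/11: a pole of order 1; residue -297/2.

Denominator factor (δ + 1/11): pole of order 1 at -1/11, modulus 1/11.
Denominator factor (δ + 1/3): pole of order 1 at -1/3, modulus 1/3.
The radius of convergence is the smallest modulus among the singular points: 1/11.
At the order-1 pole -1/3 set g(δ) = (δ - (-1/3))*f(δ) = -36/(δ + 1/11).
Simple pole: residue = g(a) at a = -1/3, which is 297/2.
At the order-1 pole -1/11 set g(δ) = (δ - (-1/11))*f(δ) = -36/(δ + 1/3).
Simple pole: residue = g(a) at a = -1/11, which is -297/2.
List the singular points by increasing real part (a conjugate pair: the negative imaginary part first).


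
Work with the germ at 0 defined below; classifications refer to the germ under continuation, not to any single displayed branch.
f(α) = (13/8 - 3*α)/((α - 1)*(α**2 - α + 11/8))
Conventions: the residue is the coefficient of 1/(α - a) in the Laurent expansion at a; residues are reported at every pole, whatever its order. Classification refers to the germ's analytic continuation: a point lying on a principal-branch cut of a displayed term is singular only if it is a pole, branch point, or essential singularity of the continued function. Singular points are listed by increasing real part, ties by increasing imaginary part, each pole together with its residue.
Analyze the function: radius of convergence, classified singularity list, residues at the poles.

Radius of convergence at 0: 1.
At (1/2) - ((3/4)*sqrt(2))*i: a pole of order 1; residue (1/2) - ((5/6)*sqrt(2))*i.
At (1/2) + ((3/4)*sqrt(2))*i: a pole of order 1; residue (1/2) + ((5/6)*sqrt(2))*i.
At 1: a pole of order 1; residue -1.


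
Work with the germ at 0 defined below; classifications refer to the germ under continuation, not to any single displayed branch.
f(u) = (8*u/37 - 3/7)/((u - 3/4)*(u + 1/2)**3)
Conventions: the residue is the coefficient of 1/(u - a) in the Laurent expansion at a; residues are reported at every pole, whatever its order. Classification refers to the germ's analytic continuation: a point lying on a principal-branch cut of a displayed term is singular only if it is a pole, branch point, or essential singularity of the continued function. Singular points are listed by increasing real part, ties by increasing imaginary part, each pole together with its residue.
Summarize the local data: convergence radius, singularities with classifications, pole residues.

Radius of convergence at 0: 1/2.
At -1/2: a pole of order 3; residue 4416/32375.
At 3/4: a pole of order 1; residue -4416/32375.

Denominator factor (u - 3/4): pole of order 1 at 3/4, modulus 3/4.
Denominator factor (u + 1/2)^3: pole of order 3 at -1/2, modulus 1/2.
The radius of convergence is the smallest modulus among the singular points: 1/2.
At the order-3 pole -1/2 set g(u) = (u - (-1/2))^3*f(u) = (8*u/37 - 3/7)/(u - 3/4).
Order-3 pole: residue = g''(a)/2; g''(-1/2) = 8832/32375, so the residue is 4416/32375.
At the order-1 pole 3/4 set g(u) = (u - (3/4))*f(u) = (8*u/37 - 3/7)/(u + 1/2)**3.
Simple pole: residue = g(a) at a = 3/4, which is -4416/32375.
List the singular points by increasing real part (a conjugate pair: the negative imaginary part first).


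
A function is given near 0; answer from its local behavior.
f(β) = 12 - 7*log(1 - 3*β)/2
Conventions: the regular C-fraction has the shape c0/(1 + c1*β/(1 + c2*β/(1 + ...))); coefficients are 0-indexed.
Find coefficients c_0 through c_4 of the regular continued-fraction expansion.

Taylor coefficients (expand at 0): a_0 = 12, a_1 = 21/2, a_2 = 63/4, a_3 = 63/2, a_4 = 567/8.
c0 = a_0 = 12. Peel one level at a time: if S = 1 + c*β/S' with S'(0) = 1, then c is the β-coefficient of S and S' = c*β/(S - 1).
S_1 = c0/f = 1 + (-7/8)*β + (-35/64)*β^2 + ...; c1 = -7/8.
S_2 = c1*β/(S_1 - 1) = 1 + (-5/8)*β + (-3/4)*β^2 + ...; c2 = -5/8.
S_3 = c2*β/(S_2 - 1) = 1 + (-6/5)*β + (-9/25)*β^2 + ...; c3 = -6/5.
S_4 = c3*β/(S_3 - 1) = 1 + (-3/10)*β + ...; c4 = -3/10.

The regular C-fraction coefficients are [12, -7/8, -5/8, -6/5, -3/10].


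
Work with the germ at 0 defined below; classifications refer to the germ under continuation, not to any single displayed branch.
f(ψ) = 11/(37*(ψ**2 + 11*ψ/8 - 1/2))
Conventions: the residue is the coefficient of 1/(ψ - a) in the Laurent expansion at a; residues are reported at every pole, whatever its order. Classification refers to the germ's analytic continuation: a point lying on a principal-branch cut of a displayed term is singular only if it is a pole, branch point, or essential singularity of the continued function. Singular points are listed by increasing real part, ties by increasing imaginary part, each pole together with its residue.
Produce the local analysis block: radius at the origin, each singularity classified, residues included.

Radius of convergence at 0: -11/16 + (1/16)*sqrt(249).
At -11/16 - (1/16)*sqrt(249): a pole of order 1; residue -(88/9213)*sqrt(249).
At -11/16 + (1/16)*sqrt(249): a pole of order 1; residue (88/9213)*sqrt(249).

Denominator factor (ψ**2 + 11*ψ/8 - 1/2): discriminant 249/64, real irrational roots -11/16 + (1/16)*sqrt(249) and -11/16 - (1/16)*sqrt(249); poles of order 1, moduli -11/16 + (1/16)*sqrt(249) and 11/16 + (1/16)*sqrt(249).
The radius of convergence is the smallest modulus among the singular points: -11/16 + (1/16)*sqrt(249).
The factor ψ**2 + 11*ψ/8 - 1/2 splits as (ψ - a)(ψ - a') with a = -11/16 - (1/16)*sqrt(249), a' = -11/16 + (1/16)*sqrt(249). At the order-1 pole a set g(ψ) = (ψ - a)*f(ψ) = [11/37] / (ψ - a').
Simple pole: residue = g(a) at a = -11/16 - (1/16)*sqrt(249), which is -(88/9213)*sqrt(249).
The factor ψ**2 + 11*ψ/8 - 1/2 splits as (ψ - a)(ψ - a') with a = -11/16 + (1/16)*sqrt(249), a' = -11/16 - (1/16)*sqrt(249). At the order-1 pole a set g(ψ) = (ψ - a)*f(ψ) = [11/37] / (ψ - a').
Simple pole: residue = g(a) at a = -11/16 + (1/16)*sqrt(249), which is (88/9213)*sqrt(249).
List the singular points by increasing real part (a conjugate pair: the negative imaginary part first).


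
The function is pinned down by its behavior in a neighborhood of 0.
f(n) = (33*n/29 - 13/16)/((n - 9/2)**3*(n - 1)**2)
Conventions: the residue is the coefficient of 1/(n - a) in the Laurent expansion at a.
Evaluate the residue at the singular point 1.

The residue is -2301/69629.

At the order-2 pole 1 set g(n) = (n - (1))^2*f(n) = (33*n/29 - 13/16)/(n - 9/2)**3.
Order-2 pole: residue = g'(a); g'(1) = -2301/69629, so the residue is -2301/69629.


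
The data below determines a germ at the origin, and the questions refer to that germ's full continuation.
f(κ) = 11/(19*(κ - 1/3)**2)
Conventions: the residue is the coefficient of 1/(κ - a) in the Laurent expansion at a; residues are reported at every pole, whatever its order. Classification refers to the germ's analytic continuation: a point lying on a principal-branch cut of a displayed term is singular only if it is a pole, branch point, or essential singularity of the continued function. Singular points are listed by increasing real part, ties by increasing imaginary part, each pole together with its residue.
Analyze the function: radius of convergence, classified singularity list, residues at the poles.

Radius of convergence at 0: 1/3.
At 1/3: a pole of order 2; residue 0.

Denominator factor (κ - 1/3)^2: pole of order 2 at 1/3, modulus 1/3.
The radius of convergence is the smallest modulus among the singular points: 1/3.
At the order-2 pole 1/3 set g(κ) = (κ - (1/3))^2*f(κ) = 11/19.
Order-2 pole: residue = g'(a); g'(1/3) = 0, so the residue is 0.


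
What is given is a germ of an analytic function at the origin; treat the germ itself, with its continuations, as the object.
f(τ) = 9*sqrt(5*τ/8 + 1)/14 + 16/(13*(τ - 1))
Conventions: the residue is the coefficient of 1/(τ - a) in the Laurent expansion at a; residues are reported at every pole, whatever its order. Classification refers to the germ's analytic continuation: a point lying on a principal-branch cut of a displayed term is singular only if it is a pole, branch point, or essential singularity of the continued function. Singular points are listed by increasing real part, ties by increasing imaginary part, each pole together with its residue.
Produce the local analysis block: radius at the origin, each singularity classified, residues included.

Denominator factor (τ - 1): pole of order 1 at 1, modulus 1.
Branch term (9/14)*sqrt(1 - τ/(-8/5)): its argument vanishes at τ = -8/5, a square-root branch point, modulus 8/5.
The radius of convergence is the smallest modulus among the singular points: 1.
The branch term is analytic at 1 and contributes nothing to the residue; only the rational part matters.
At the order-1 pole 1 set g(τ) = (τ - (1))*(rational part) = 16/13.
Simple pole: residue = g(a) at a = 1, which is 16/13.
List the singular points by increasing real part (a conjugate pair: the negative imaginary part first).

Radius of convergence at 0: 1.
At -8/5: an algebraic (square-root) branch point.
At 1: a pole of order 1; residue 16/13.


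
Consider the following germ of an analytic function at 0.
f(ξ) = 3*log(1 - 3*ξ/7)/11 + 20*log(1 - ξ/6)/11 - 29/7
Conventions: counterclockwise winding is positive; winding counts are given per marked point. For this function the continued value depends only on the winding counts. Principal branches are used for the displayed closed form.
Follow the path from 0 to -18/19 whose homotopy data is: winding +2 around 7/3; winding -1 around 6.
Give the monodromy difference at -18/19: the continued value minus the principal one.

Continued minus principal equals -(28/11)*pi*i.

The rational part is single-valued and drops out of the difference; each branch term changes only by its own monodromy.
(3/11)*log(1 - ξ/(7/3)): each positive loop around 7/3 adds 2*pi*i to the log, so winding +2 contributes (3/11)*(2)*2*pi*i = (12/11)*pi*i.
(20/11)*log(1 - ξ/(6)): each positive loop around 6 adds 2*pi*i to the log, so winding -1 contributes (20/11)*(-1)*2*pi*i = -(40/11)*pi*i.
Summing the contributions at ξ = -18/19 gives -(28/11)*pi*i.


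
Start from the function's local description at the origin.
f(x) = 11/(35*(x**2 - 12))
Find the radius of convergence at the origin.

Denominator factor (x**2 - 12): discriminant 48, real irrational roots (2)*sqrt(3) and -(2)*sqrt(3); poles of order 1, moduli (2)*sqrt(3) and (2)*sqrt(3).
The radius of convergence is the smallest modulus among the singular points: (2)*sqrt(3).

The radius of convergence is (2)*sqrt(3).


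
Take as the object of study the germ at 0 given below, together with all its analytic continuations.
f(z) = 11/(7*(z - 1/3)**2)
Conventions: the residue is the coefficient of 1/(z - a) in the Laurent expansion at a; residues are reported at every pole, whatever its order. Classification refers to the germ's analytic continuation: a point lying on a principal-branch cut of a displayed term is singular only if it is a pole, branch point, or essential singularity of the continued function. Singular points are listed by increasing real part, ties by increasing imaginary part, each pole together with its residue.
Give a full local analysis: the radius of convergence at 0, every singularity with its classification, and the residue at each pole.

Denominator factor (z - 1/3)^2: pole of order 2 at 1/3, modulus 1/3.
The radius of convergence is the smallest modulus among the singular points: 1/3.
At the order-2 pole 1/3 set g(z) = (z - (1/3))^2*f(z) = 11/7.
Order-2 pole: residue = g'(a); g'(1/3) = 0, so the residue is 0.

Radius of convergence at 0: 1/3.
At 1/3: a pole of order 2; residue 0.


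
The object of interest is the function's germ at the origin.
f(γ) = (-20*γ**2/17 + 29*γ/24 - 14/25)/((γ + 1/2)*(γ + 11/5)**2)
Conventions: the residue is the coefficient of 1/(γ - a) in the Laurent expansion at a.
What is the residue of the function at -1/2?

At the order-1 pole -1/2 set g(γ) = (γ - (-1/2))*f(γ) = (-20*γ**2/17 + 29*γ/24 - 14/25)/(γ + 11/5)**2.
Simple pole: residue = g(a) at a = -1/2, which is -29749/58956.

The residue is -29749/58956.
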